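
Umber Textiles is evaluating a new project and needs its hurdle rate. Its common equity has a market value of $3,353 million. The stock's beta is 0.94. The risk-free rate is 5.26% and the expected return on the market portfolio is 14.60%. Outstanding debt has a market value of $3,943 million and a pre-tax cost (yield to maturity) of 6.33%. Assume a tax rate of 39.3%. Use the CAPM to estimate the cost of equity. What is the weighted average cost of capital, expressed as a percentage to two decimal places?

Market risk premium = 14.6% − 5.26% = 9.34%.
Cost of equity via CAPM: Re = 5.26% + 0.94 × 9.34% = 14.0396%.
Total capital V = 3353 + 3943 = 7296.
Equity: weight = 3353/7296 = 0.4596; cost = 14.0396%.
Debt: weight = 3943/7296 = 0.5404; after-tax cost = 6.33% × (1 − 39.3%) = 3.8423%.
WACC = 0.4596 × 14.0396% + 0.5404 × 3.8423% = 8.5286%.

8.53%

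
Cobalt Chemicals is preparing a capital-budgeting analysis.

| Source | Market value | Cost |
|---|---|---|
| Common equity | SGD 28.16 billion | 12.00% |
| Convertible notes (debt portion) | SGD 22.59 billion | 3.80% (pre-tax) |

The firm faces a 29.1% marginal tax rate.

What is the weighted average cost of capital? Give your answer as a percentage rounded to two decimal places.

7.86%

Total capital V = 28.16 + 22.59 = 50.75.
Equity: weight = 28.16/50.75 = 0.5549; cost = 12%.
Convertible notes (debt portion): weight = 22.59/50.75 = 0.4451; after-tax cost = 3.8% × (1 − 29.1%) = 2.6942%.
WACC = 0.5549 × 12.0000% + 0.4451 × 2.6942% = 7.8578%.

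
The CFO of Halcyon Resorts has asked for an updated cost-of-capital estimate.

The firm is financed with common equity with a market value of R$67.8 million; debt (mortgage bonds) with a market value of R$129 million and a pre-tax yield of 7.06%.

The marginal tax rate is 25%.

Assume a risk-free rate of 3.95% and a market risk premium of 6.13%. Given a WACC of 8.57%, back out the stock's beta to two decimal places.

Total capital V = 67.8 + 129 = 196.8.
Equity weight = 67.8/196.8 = 0.3445.
Mortgage bonds weight = 129/196.8 = 0.6555.
Debt contribution = 0.6555 × 7.06% × (1 − 25%) = 3.4708%.
Required equity contribution = 8.57% − 3.4708% = 5.0992%  ⇒  Re = 14.8012%.
CAPM: 14.8012% = 3.95% + β × 6.13%  ⇒  β = 1.7702.

1.77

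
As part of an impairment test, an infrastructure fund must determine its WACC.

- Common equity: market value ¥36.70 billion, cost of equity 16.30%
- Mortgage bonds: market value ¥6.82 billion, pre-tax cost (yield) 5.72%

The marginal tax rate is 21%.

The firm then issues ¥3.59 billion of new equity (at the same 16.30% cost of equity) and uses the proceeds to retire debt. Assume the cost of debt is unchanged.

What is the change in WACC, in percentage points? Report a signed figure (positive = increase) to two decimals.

+0.97 pp

Current WACC:
Total capital V = 36.7 + 6.82 = 43.52.
Equity: weight = 36.7/43.52 = 0.8433; cost = 16.3%.
Mortgage bonds: weight = 6.82/43.52 = 0.1567; after-tax cost = 5.72% × (1 − 21%) = 4.5188%.
WACC = 0.8433 × 16.3000% + 0.1567 × 4.5188% = 14.4538%.
After the change:
Total capital V = 40.29 + 3.23 = 43.52.
Equity: weight = 40.29/43.52 = 0.9258; cost = 16.3%.
Mortgage bonds: weight = 3.23/43.52 = 0.0742; after-tax cost = 5.72% × (1 − 21%) = 4.5188%.
WACC = 0.9258 × 16.3000% + 0.0742 × 4.5188% = 15.4256%.
Change in WACC = 15.4256% − 14.4538% = 0.9718 pp.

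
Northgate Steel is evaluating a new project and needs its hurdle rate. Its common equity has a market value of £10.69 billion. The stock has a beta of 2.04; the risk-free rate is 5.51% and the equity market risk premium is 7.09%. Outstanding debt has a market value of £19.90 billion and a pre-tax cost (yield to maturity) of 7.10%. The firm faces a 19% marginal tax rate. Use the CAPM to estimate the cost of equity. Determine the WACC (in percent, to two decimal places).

Cost of equity via CAPM: Re = 5.51% + 2.04 × 7.09% = 19.9736%.
Total capital V = 10.69 + 19.9 = 30.59.
Equity: weight = 10.69/30.59 = 0.3495; cost = 19.9736%.
Debt: weight = 19.9/30.59 = 0.6505; after-tax cost = 7.1% × (1 − 19%) = 5.7510%.
WACC = 0.3495 × 19.9736% + 0.6505 × 5.7510% = 10.7212%.

10.72%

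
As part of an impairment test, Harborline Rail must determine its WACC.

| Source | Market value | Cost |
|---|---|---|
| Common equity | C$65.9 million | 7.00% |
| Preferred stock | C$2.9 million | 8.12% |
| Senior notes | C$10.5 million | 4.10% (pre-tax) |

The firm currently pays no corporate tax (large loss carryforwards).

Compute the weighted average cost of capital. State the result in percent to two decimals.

6.66%

Total capital V = 65.9 + 2.9 + 10.5 = 79.3.
Equity: weight = 65.9/79.3 = 0.8310; cost = 7%.
Preferred: weight = 2.9/79.3 = 0.0366; cost = 8.12%.
Senior notes: weight = 10.5/79.3 = 0.1324; after-tax cost = 4.1% × (1 − 0%) = 4.1000%.
WACC = 0.8310 × 7.0000% + 0.0366 × 8.1200% + 0.1324 × 4.1000% = 6.6570%.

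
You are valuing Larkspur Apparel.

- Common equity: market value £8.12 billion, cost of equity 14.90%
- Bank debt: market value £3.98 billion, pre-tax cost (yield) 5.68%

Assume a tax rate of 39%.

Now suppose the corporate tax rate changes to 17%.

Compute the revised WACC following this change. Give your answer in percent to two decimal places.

11.55%

After the change:
Total capital V = 8.12 + 3.98 = 12.1.
Equity: weight = 8.12/12.1 = 0.6711; cost = 14.9%.
Bank debt: weight = 3.98/12.1 = 0.3289; after-tax cost = 5.68% × (1 − 17%) = 4.7144%.
WACC = 0.6711 × 14.9000% + 0.3289 × 4.7144% = 11.5497%.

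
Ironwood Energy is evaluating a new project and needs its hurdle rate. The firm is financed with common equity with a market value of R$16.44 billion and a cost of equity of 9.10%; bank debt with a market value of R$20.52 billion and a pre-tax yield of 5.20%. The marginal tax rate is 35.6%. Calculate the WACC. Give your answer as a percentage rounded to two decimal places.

5.91%

Total capital V = 16.44 + 20.52 = 36.96.
Equity: weight = 16.44/36.96 = 0.4448; cost = 9.1%.
Bank debt: weight = 20.52/36.96 = 0.5552; after-tax cost = 5.2% × (1 − 35.6%) = 3.3488%.
WACC = 0.4448 × 9.1000% + 0.5552 × 3.3488% = 5.9070%.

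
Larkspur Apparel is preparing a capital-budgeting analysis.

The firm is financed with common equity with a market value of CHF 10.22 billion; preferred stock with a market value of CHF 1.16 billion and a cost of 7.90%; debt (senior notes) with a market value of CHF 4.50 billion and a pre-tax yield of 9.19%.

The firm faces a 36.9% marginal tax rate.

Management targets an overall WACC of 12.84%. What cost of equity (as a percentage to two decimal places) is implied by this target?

Total capital V = 10.22 + 1.16 + 4.5 = 15.88.
Equity weight = 10.22/15.88 = 0.6436.
Preferred weight = 1.16/15.88 = 0.0730.
Senior notes weight = 4.5/15.88 = 0.2834.
Debt contribution = 0.2834 × 9.19% × (1 − 36.9%) = 1.6433%.
Preferred contribution = 0.0730 × 7.9% = 0.5771%.
Required equity contribution = 12.84% − 2.2203% = 10.6197%.
Re = 10.6197% / 0.6436 = 16.5010%.

16.50%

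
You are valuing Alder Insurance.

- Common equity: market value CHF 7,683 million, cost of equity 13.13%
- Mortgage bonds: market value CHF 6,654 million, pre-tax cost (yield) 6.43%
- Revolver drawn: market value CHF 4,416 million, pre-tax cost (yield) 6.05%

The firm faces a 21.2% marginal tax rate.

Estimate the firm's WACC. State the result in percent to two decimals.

Total capital V = 7683 + 6654 + 4416 = 18753.
Equity: weight = 7683/18753 = 0.4097; cost = 13.13%.
Mortgage bonds: weight = 6654/18753 = 0.3548; after-tax cost = 6.43% × (1 − 21.2%) = 5.0668%.
Revolver drawn: weight = 4416/18753 = 0.2355; after-tax cost = 6.05% × (1 − 21.2%) = 4.7674%.
WACC = 0.4097 × 13.1300% + 0.3548 × 5.0668% + 0.2355 × 4.7674% = 8.2998%.

8.30%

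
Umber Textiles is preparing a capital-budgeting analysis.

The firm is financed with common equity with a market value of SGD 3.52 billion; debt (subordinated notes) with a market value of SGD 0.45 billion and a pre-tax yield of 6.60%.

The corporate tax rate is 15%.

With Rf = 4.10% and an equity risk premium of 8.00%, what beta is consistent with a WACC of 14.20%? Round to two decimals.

Total capital V = 3.52 + 0.45 = 3.97.
Equity weight = 3.52/3.97 = 0.8866.
Subordinated notes weight = 0.45/3.97 = 0.1134.
Debt contribution = 0.1134 × 6.6% × (1 − 15%) = 0.6359%.
Required equity contribution = 14.2% − 0.6359% = 13.5641%  ⇒  Re = 15.2982%.
CAPM: 15.2982% = 4.1% + β × 8.0%  ⇒  β = 1.3998.

1.40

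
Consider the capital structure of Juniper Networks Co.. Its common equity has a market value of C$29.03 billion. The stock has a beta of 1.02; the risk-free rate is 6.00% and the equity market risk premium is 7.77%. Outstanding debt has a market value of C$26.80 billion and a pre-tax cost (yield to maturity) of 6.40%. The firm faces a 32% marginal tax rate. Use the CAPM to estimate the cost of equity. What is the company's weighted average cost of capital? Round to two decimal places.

9.33%

Cost of equity via CAPM: Re = 6.0% + 1.02 × 7.77% = 13.9254%.
Total capital V = 29.03 + 26.8 = 55.83.
Equity: weight = 29.03/55.83 = 0.5200; cost = 13.9254%.
Debt: weight = 26.8/55.83 = 0.4800; after-tax cost = 6.4% × (1 − 32%) = 4.3520%.
WACC = 0.5200 × 13.9254% + 0.4800 × 4.3520% = 9.3299%.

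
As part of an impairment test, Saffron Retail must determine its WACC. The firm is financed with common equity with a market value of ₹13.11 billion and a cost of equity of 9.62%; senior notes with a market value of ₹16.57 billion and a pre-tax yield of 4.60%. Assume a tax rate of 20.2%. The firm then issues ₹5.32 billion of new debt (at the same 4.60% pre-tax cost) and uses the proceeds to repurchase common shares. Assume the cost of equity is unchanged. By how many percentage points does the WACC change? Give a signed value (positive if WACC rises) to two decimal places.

Current WACC:
Total capital V = 13.11 + 16.57 = 29.68.
Equity: weight = 13.11/29.68 = 0.4417; cost = 9.62%.
Senior notes: weight = 16.57/29.68 = 0.5583; after-tax cost = 4.6% × (1 − 20.2%) = 3.6708%.
WACC = 0.4417 × 9.6200% + 0.5583 × 3.6708% = 6.2986%.
After the change:
Total capital V = 7.79 + 21.89 = 29.68.
Equity: weight = 7.79/29.68 = 0.2625; cost = 9.62%.
Senior notes: weight = 21.89/29.68 = 0.7375; after-tax cost = 4.6% × (1 − 20.2%) = 3.6708%.
WACC = 0.2625 × 9.6200% + 0.7375 × 3.6708% = 5.2323%.
Change in WACC = 5.2323% − 6.2986% = -1.0664 pp.

-1.07 pp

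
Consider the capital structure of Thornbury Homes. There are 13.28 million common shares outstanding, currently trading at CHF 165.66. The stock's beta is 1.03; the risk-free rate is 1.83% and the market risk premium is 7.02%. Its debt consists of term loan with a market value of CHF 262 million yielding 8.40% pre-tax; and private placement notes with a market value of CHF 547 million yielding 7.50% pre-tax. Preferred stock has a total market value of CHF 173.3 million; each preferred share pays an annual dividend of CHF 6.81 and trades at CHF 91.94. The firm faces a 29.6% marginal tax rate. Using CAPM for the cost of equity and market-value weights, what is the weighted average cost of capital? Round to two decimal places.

8.06%

Cost of equity via CAPM: Re = 1.83% + 1.03 × 7.02% = 9.0606%.
Cost of preferred: Rp = 6.81 / 91.94 = 7.4070%.
Market value of equity E = 165.66 × 13.28m = 2199.9648m.
Total capital V = 2199.9648 + 173.3 + 262 + 547 = 3182.2648.
Equity: weight = 2199.9648/3182.2648 = 0.6913; cost = 9.0606%.
Preferred: weight = 173.3/3182.2648 = 0.0545; cost = 7.407%.
Term loan: weight = 262/3182.2648 = 0.0823; after-tax cost = 8.4% × (1 − 29.6%) = 5.9136%.
Private placement notes: weight = 547/3182.2648 = 0.1719; after-tax cost = 7.5% × (1 − 29.6%) = 5.2800%.
WACC = 0.6913 × 9.0606% + 0.0545 × 7.4070% + 0.0823 × 5.9136% + 0.1719 × 5.2800% = 8.0616%.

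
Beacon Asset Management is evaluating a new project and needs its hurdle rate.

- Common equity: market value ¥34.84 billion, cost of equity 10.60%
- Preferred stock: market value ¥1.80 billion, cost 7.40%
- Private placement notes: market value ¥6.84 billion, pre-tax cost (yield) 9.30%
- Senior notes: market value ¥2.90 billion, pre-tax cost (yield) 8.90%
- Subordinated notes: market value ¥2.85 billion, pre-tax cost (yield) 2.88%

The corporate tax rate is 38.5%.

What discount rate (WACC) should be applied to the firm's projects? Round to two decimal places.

Total capital V = 34.84 + 1.8 + 6.84 + 2.9 + 2.85 = 49.23.
Equity: weight = 34.84/49.23 = 0.7077; cost = 10.6%.
Preferred: weight = 1.8/49.23 = 0.0366; cost = 7.4%.
Private placement notes: weight = 6.84/49.23 = 0.1389; after-tax cost = 9.3% × (1 − 38.5%) = 5.7195%.
Senior notes: weight = 2.9/49.23 = 0.0589; after-tax cost = 8.9% × (1 − 38.5%) = 5.4735%.
Subordinated notes: weight = 2.85/49.23 = 0.0579; after-tax cost = 2.88% × (1 − 38.5%) = 1.7712%.
WACC = 0.7077 × 10.6000% + 0.0366 × 7.4000% + 0.1389 × 5.7195% + 0.0589 × 5.4735% + 0.0579 × 1.7712% = 8.9918%.

8.99%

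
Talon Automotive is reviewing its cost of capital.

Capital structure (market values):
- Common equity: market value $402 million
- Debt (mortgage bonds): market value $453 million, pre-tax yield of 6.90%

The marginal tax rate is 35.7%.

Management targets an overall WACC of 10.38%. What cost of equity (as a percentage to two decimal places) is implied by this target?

Total capital V = 402 + 453 = 855.
Equity weight = 402/855 = 0.4702.
Mortgage bonds weight = 453/855 = 0.5298.
Debt contribution = 0.5298 × 6.9% × (1 − 35.7%) = 2.3507%.
Required equity contribution = 10.38% − 2.3507% = 8.0293%.
Re = 8.0293% / 0.4702 = 17.0773%.

17.08%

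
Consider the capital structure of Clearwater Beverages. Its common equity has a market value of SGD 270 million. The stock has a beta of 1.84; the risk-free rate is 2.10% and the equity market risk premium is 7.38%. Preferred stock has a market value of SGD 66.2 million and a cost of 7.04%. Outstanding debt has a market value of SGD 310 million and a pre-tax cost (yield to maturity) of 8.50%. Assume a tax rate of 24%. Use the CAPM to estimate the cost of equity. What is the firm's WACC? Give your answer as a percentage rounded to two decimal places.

Cost of equity via CAPM: Re = 2.1% + 1.84 × 7.38% = 15.6792%.
Total capital V = 270 + 66.2 + 310 = 646.2.
Equity: weight = 270/646.2 = 0.4178; cost = 15.6792%.
Preferred: weight = 66.2/646.2 = 0.1024; cost = 7.04%.
Debt: weight = 310/646.2 = 0.4797; after-tax cost = 8.5% × (1 − 24%) = 6.4600%.
WACC = 0.4178 × 15.6792% + 0.1024 × 7.0400% + 0.4797 × 6.4600% = 10.3715%.

10.37%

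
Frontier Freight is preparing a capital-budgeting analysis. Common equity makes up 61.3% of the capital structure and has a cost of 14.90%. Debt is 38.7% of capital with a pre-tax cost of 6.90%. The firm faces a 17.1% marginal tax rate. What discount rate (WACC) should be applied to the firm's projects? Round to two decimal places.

11.35%

After-tax cost of debt = 6.9% × (1 − 17.1%) = 5.7201%.
WACC = 0.613 × 14.9000% + 0.387 × 5.7201% = 11.3474%.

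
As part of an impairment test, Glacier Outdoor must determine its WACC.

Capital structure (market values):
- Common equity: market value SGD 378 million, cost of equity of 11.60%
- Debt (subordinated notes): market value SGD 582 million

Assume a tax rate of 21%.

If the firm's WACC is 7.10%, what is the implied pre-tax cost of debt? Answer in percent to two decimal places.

5.29%

Total capital V = 378 + 582 = 960.
Equity weight = 378/960 = 0.3937.
Subordinated notes weight = 582/960 = 0.6062.
Equity contribution = 0.3937 × 11.6% = 4.5675%.
Remaining for debt = 7.1% − 4.5675% = 2.5325%.
Rd × (1 − 21%) × 0.6062 = 2.5325%  ⇒  Rd = 5.2877%.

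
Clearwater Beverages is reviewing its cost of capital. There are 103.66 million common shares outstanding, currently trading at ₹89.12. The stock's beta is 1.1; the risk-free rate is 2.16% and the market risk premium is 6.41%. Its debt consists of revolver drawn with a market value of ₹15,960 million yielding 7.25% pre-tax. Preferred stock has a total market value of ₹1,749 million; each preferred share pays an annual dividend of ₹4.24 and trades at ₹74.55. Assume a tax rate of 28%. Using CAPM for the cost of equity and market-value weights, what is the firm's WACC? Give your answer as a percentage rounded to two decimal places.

Cost of equity via CAPM: Re = 2.16% + 1.1 × 6.41% = 9.2110%.
Cost of preferred: Rp = 4.24 / 74.55 = 5.6875%.
Market value of equity E = 89.12 × 103.66m = 9238.1792m.
Total capital V = 9238.1792 + 1749 + 15960 = 26947.1792.
Equity: weight = 9238.1792/26947.1792 = 0.3428; cost = 9.211%.
Preferred: weight = 1749/26947.1792 = 0.0649; cost = 5.6875%.
Revolver drawn: weight = 15960/26947.1792 = 0.5923; after-tax cost = 7.25% × (1 − 28%) = 5.2200%.
WACC = 0.3428 × 9.2110% + 0.0649 × 5.6875% + 0.5923 × 5.2200% = 6.6186%.

6.62%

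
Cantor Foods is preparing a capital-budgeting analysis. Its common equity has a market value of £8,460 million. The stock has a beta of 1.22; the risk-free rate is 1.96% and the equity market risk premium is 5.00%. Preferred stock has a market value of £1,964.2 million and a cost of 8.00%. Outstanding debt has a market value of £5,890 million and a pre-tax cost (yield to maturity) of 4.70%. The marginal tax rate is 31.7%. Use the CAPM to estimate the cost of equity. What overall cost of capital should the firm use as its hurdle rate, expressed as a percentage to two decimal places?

6.30%

Cost of equity via CAPM: Re = 1.96% + 1.22 × 5.0% = 8.0600%.
Total capital V = 8460 + 1964.2 + 5890 = 16314.2.
Equity: weight = 8460/16314.2 = 0.5186; cost = 8.06%.
Preferred: weight = 1964.2/16314.2 = 0.1204; cost = 8%.
Debt: weight = 5890/16314.2 = 0.3610; after-tax cost = 4.7% × (1 − 31.7%) = 3.2101%.
WACC = 0.5186 × 8.0600% + 0.1204 × 8.0000% + 0.3610 × 3.2101% = 6.3018%.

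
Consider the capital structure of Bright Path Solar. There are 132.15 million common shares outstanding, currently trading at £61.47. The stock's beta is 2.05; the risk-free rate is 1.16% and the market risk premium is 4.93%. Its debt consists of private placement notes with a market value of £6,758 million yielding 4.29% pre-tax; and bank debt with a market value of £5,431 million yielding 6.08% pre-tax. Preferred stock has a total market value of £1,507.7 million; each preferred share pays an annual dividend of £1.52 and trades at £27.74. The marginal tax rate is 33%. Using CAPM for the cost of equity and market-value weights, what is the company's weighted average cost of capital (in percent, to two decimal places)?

Cost of equity via CAPM: Re = 1.16% + 2.05 × 4.93% = 11.2665%.
Cost of preferred: Rp = 1.52 / 27.74 = 5.4795%.
Market value of equity E = 61.47 × 132.15m = 8123.2605m.
Total capital V = 8123.2605 + 1507.7 + 6758 + 5431 = 21819.9605.
Equity: weight = 8123.2605/21819.9605 = 0.3723; cost = 11.2665%.
Preferred: weight = 1507.7/21819.9605 = 0.0691; cost = 5.4795%.
Private placement notes: weight = 6758/21819.9605 = 0.3097; after-tax cost = 4.29% × (1 − 33%) = 2.8743%.
Bank debt: weight = 5431/21819.9605 = 0.2489; after-tax cost = 6.08% × (1 − 33%) = 4.0736%.
WACC = 0.3723 × 11.2665% + 0.0691 × 5.4795% + 0.3097 × 2.8743% + 0.2489 × 4.0736% = 6.4771%.

6.48%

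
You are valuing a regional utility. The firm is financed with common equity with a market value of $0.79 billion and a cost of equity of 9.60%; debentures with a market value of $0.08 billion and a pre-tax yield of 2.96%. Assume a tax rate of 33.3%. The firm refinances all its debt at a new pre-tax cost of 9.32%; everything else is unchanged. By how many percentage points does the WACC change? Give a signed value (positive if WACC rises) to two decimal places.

+0.39 pp

Current WACC:
Total capital V = 0.79 + 0.08 = 0.87.
Equity: weight = 0.79/0.87 = 0.9080; cost = 9.6%.
Debentures: weight = 0.08/0.87 = 0.0920; after-tax cost = 2.96% × (1 − 33.3%) = 1.9743%.
WACC = 0.9080 × 9.6000% + 0.0920 × 1.9743% = 8.8988%.
After the change:
Total capital V = 0.79 + 0.08 = 0.87.
Equity: weight = 0.79/0.87 = 0.9080; cost = 9.6%.
Debentures: weight = 0.08/0.87 = 0.0920; after-tax cost = 9.32% × (1 − 33.3%) = 6.2164%.
WACC = 0.9080 × 9.6000% + 0.0920 × 6.2164% = 9.2889%.
Change in WACC = 9.2889% − 8.8988% = 0.3901 pp.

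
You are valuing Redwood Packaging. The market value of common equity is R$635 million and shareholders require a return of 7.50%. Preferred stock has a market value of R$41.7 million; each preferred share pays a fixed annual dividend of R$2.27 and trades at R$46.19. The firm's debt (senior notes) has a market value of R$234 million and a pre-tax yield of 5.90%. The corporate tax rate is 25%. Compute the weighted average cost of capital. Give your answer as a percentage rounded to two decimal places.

6.59%

Cost of preferred: Rp = 2.27 / 46.19 = 4.9145%.
Total capital V = 635 + 41.7 + 234 = 910.7.
Equity: weight = 635/910.7 = 0.6973; cost = 7.5%.
Preferred: weight = 41.7/910.7 = 0.0458; cost = 4.9145%.
Senior notes: weight = 234/910.7 = 0.2569; after-tax cost = 5.9% × (1 − 25%) = 4.4250%.
WACC = 0.6973 × 7.5000% + 0.0458 × 4.9145% + 0.2569 × 4.4250% = 6.5915%.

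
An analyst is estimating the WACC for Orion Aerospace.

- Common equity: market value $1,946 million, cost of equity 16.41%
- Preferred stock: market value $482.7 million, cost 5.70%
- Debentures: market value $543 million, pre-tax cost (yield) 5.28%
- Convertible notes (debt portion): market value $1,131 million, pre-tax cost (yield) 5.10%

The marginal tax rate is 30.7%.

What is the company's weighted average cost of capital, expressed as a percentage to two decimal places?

Total capital V = 1946 + 482.7 + 543 + 1131 = 4102.7.
Equity: weight = 1946/4102.7 = 0.4743; cost = 16.41%.
Preferred: weight = 482.7/4102.7 = 0.1177; cost = 5.7%.
Debentures: weight = 543/4102.7 = 0.1324; after-tax cost = 5.28% × (1 − 30.7%) = 3.6590%.
Convertible notes (debt portion): weight = 1131/4102.7 = 0.2757; after-tax cost = 5.1% × (1 − 30.7%) = 3.5343%.
WACC = 0.4743 × 16.4100% + 0.1177 × 5.7000% + 0.1324 × 3.6590% + 0.2757 × 3.5343% = 9.9128%.

9.91%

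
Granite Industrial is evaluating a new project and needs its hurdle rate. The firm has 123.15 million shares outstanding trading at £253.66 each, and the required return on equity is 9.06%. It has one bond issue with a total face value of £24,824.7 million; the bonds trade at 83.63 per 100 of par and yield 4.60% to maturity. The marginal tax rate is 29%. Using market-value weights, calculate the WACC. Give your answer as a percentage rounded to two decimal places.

Market value of equity E = 253.66 × 123.15m = 31238.229m. Market value of debt D = 24824.7m × 83.63/100 = 20760.89661m.
Total capital V = 31238.229 + 20760.89661 = 51999.12561.
Equity: weight = 31238.229/51999.12561 = 0.6007; cost = 9.06%.
Bonds outstanding: weight = 20760.89661/51999.12561 = 0.3993; after-tax cost = 4.6% × (1 − 29%) = 3.2660%.
WACC = 0.6007 × 9.0600% + 0.3993 × 3.2660% = 6.7467%.

6.75%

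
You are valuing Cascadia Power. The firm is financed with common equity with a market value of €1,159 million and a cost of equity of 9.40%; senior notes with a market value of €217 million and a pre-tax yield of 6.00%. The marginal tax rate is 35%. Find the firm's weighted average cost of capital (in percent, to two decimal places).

Total capital V = 1159 + 217 = 1376.
Equity: weight = 1159/1376 = 0.8423; cost = 9.4%.
Senior notes: weight = 217/1376 = 0.1577; after-tax cost = 6% × (1 − 35%) = 3.9000%.
WACC = 0.8423 × 9.4000% + 0.1577 × 3.9000% = 8.5326%.

8.53%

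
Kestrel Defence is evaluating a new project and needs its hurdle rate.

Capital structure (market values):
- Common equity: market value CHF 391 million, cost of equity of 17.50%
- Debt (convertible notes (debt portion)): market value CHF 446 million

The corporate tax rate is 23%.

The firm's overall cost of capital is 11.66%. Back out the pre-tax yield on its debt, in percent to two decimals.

Total capital V = 391 + 446 = 837.
Equity weight = 391/837 = 0.4671.
Convertible notes (debt portion) weight = 446/837 = 0.5329.
Equity contribution = 0.4671 × 17.5% = 8.1750%.
Remaining for debt = 11.66% − 8.1750% = 3.4850%.
Rd × (1 − 23%) × 0.5329 = 3.4850%  ⇒  Rd = 8.4937%.

8.49%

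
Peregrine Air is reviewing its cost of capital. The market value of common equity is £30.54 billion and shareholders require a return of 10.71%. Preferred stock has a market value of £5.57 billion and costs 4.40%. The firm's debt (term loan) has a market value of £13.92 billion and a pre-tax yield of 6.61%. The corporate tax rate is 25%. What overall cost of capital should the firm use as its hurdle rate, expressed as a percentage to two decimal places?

8.41%

Total capital V = 30.54 + 5.57 + 13.92 = 50.03.
Equity: weight = 30.54/50.03 = 0.6104; cost = 10.71%.
Preferred: weight = 5.57/50.03 = 0.1113; cost = 4.4%.
Term loan: weight = 13.92/50.03 = 0.2782; after-tax cost = 6.61% × (1 − 25%) = 4.9575%.
WACC = 0.6104 × 10.7100% + 0.1113 × 4.4000% + 0.2782 × 4.9575% = 8.4070%.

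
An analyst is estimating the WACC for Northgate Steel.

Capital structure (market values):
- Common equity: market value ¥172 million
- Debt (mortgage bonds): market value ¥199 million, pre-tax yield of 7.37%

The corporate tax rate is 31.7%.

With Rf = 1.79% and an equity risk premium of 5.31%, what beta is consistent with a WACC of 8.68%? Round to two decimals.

Total capital V = 172 + 199 = 371.
Equity weight = 172/371 = 0.4636.
Mortgage bonds weight = 199/371 = 0.5364.
Debt contribution = 0.5364 × 7.37% × (1 − 31.7%) = 2.7000%.
Required equity contribution = 8.68% − 2.7000% = 5.9800%  ⇒  Re = 12.8987%.
CAPM: 12.8987% = 1.79% + β × 5.31%  ⇒  β = 2.0920.

2.09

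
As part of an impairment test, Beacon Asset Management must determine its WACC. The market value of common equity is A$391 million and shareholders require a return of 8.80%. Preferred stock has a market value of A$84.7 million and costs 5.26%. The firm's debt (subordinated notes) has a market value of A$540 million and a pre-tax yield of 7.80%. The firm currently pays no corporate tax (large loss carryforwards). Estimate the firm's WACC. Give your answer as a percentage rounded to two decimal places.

Total capital V = 391 + 84.7 + 540 = 1015.7.
Equity: weight = 391/1015.7 = 0.3850; cost = 8.8%.
Preferred: weight = 84.7/1015.7 = 0.0834; cost = 5.26%.
Subordinated notes: weight = 540/1015.7 = 0.5317; after-tax cost = 7.8% × (1 − 0%) = 7.8000%.
WACC = 0.3850 × 8.8000% + 0.0834 × 5.2600% + 0.5317 × 7.8000% = 7.9731%.

7.97%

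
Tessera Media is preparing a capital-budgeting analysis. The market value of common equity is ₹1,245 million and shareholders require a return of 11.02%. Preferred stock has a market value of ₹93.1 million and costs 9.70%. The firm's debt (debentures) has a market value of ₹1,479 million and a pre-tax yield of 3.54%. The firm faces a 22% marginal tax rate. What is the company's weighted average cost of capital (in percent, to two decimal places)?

6.64%

Total capital V = 1245 + 93.1 + 1479 = 2817.1.
Equity: weight = 1245/2817.1 = 0.4419; cost = 11.02%.
Preferred: weight = 93.1/2817.1 = 0.0330; cost = 9.7%.
Debentures: weight = 1479/2817.1 = 0.5250; after-tax cost = 3.54% × (1 − 22%) = 2.7612%.
WACC = 0.4419 × 11.0200% + 0.0330 × 9.7000% + 0.5250 × 2.7612% = 6.6404%.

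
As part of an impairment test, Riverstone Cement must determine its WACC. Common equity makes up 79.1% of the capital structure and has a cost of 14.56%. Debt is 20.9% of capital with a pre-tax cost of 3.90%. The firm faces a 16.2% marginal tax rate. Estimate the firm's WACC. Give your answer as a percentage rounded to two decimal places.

12.20%

After-tax cost of debt = 3.9% × (1 − 16.2%) = 3.2682%.
WACC = 0.791 × 14.5600% + 0.209 × 3.2682% = 12.2000%.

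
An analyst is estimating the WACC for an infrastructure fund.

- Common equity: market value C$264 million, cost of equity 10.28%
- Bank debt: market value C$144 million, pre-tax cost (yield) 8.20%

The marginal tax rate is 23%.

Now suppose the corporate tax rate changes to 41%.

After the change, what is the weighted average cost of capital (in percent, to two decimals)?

After the change:
Total capital V = 264 + 144 = 408.
Equity: weight = 264/408 = 0.6471; cost = 10.28%.
Bank debt: weight = 144/408 = 0.3529; after-tax cost = 8.2% × (1 − 41%) = 4.8380%.
WACC = 0.6471 × 10.2800% + 0.3529 × 4.8380% = 8.3593%.

8.36%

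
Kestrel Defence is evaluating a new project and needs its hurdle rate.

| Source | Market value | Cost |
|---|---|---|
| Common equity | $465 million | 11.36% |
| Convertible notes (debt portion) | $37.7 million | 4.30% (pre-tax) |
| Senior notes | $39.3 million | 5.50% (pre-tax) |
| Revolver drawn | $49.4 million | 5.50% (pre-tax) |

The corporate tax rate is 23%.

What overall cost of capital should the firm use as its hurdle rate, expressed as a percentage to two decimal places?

Total capital V = 465 + 37.7 + 39.3 + 49.4 = 591.4.
Equity: weight = 465/591.4 = 0.7863; cost = 11.36%.
Convertible notes (debt portion): weight = 37.7/591.4 = 0.0637; after-tax cost = 4.3% × (1 − 23%) = 3.3110%.
Senior notes: weight = 39.3/591.4 = 0.0665; after-tax cost = 5.5% × (1 − 23%) = 4.2350%.
Revolver drawn: weight = 49.4/591.4 = 0.0835; after-tax cost = 5.5% × (1 − 23%) = 4.2350%.
WACC = 0.7863 × 11.3600% + 0.0637 × 3.3110% + 0.0665 × 4.2350% + 0.0835 × 4.2350% = 9.7783%.

9.78%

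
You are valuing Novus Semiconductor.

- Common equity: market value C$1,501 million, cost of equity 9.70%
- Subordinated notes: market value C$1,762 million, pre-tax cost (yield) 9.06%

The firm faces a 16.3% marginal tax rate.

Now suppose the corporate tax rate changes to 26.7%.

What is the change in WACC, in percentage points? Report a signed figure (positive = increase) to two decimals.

-0.51 pp

Current WACC:
Total capital V = 1501 + 1762 = 3263.
Equity: weight = 1501/3263 = 0.4600; cost = 9.7%.
Subordinated notes: weight = 1762/3263 = 0.5400; after-tax cost = 9.06% × (1 − 16.3%) = 7.5832%.
WACC = 0.4600 × 9.7000% + 0.5400 × 7.5832% = 8.5570%.
After the change:
Total capital V = 1501 + 1762 = 3263.
Equity: weight = 1501/3263 = 0.4600; cost = 9.7%.
Subordinated notes: weight = 1762/3263 = 0.5400; after-tax cost = 9.06% × (1 − 26.7%) = 6.6410%.
WACC = 0.4600 × 9.7000% + 0.5400 × 6.6410% = 8.0481%.
Change in WACC = 8.0481% − 8.5570% = -0.5088 pp.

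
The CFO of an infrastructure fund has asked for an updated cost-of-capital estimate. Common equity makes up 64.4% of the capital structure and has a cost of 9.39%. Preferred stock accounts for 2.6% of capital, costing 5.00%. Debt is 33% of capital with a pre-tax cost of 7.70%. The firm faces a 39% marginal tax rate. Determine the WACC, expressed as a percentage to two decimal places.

7.73%

After-tax cost of debt = 7.7% × (1 − 39%) = 4.6970%.
WACC = 0.644 × 9.3900% + 0.026 × 5.0000% + 0.330 × 4.6970% = 7.7272%.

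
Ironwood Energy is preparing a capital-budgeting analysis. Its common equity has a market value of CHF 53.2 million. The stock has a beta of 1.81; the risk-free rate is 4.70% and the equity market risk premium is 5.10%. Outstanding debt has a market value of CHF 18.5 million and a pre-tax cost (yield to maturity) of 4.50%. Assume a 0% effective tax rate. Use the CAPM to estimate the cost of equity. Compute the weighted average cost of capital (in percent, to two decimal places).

11.50%

Cost of equity via CAPM: Re = 4.7% + 1.81 × 5.1% = 13.9310%.
Total capital V = 53.2 + 18.5 = 71.7.
Equity: weight = 53.2/71.7 = 0.7420; cost = 13.931%.
Debt: weight = 18.5/71.7 = 0.2580; after-tax cost = 4.5% × (1 − 0%) = 4.5000%.
WACC = 0.7420 × 13.9310% + 0.2580 × 4.5000% = 11.4976%.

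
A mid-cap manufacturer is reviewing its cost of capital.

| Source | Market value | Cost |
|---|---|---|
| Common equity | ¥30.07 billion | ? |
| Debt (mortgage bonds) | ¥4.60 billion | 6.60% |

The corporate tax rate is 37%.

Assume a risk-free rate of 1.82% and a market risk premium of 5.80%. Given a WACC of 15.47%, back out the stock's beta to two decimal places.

Total capital V = 30.07 + 4.6 = 34.67.
Equity weight = 30.07/34.67 = 0.8673.
Mortgage bonds weight = 4.6/34.67 = 0.1327.
Debt contribution = 0.1327 × 6.6% × (1 − 37%) = 0.5517%.
Required equity contribution = 15.47% − 0.5517% = 14.9183%  ⇒  Re = 17.2005%.
CAPM: 17.2005% = 1.82% + β × 5.8%  ⇒  β = 2.6518.

2.65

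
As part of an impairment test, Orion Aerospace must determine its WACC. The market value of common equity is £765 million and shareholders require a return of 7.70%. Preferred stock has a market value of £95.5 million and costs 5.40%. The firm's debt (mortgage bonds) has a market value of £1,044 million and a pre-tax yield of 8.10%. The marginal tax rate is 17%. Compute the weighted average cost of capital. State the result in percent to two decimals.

Total capital V = 765 + 95.5 + 1044 = 1904.5.
Equity: weight = 765/1904.5 = 0.4017; cost = 7.7%.
Preferred: weight = 95.5/1904.5 = 0.0501; cost = 5.4%.
Mortgage bonds: weight = 1044/1904.5 = 0.5482; after-tax cost = 8.1% × (1 − 17%) = 6.7230%.
WACC = 0.4017 × 7.7000% + 0.0501 × 5.4000% + 0.5482 × 6.7230% = 7.0491%.

7.05%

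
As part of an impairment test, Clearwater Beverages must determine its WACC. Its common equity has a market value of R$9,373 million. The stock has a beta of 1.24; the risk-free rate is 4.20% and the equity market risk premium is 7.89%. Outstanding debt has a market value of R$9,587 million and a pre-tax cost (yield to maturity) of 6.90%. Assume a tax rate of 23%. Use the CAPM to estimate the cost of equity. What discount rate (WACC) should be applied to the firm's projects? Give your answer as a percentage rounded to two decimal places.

9.60%

Cost of equity via CAPM: Re = 4.2% + 1.24 × 7.89% = 13.9836%.
Total capital V = 9373 + 9587 = 18960.
Equity: weight = 9373/18960 = 0.4944; cost = 13.9836%.
Debt: weight = 9587/18960 = 0.5056; after-tax cost = 6.9% × (1 − 23%) = 5.3130%.
WACC = 0.4944 × 13.9836% + 0.5056 × 5.3130% = 9.5994%.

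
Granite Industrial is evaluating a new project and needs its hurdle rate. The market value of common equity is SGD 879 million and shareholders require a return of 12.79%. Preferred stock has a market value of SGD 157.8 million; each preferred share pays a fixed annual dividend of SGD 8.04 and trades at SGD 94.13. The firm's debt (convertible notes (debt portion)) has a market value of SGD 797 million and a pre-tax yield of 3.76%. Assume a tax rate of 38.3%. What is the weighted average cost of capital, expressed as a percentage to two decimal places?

Cost of preferred: Rp = 8.04 / 94.13 = 8.5414%.
Total capital V = 879 + 157.8 + 797 = 1833.8.
Equity: weight = 879/1833.8 = 0.4793; cost = 12.79%.
Preferred: weight = 157.8/1833.8 = 0.0861; cost = 8.5414%.
Convertible notes (debt portion): weight = 797/1833.8 = 0.4346; after-tax cost = 3.76% × (1 − 38.3%) = 2.3199%.
WACC = 0.4793 × 12.7900% + 0.0861 × 8.5414% + 0.4346 × 2.3199% = 7.8739%.

7.87%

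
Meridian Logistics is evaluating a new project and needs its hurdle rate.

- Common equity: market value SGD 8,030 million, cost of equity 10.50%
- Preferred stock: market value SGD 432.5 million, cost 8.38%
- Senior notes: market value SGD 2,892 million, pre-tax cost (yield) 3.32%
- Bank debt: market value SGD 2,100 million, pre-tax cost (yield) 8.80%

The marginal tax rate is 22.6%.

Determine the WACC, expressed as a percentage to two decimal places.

8.15%

Total capital V = 8030 + 432.5 + 2892 + 2100 = 13454.5.
Equity: weight = 8030/13454.5 = 0.5968; cost = 10.5%.
Preferred: weight = 432.5/13454.5 = 0.0321; cost = 8.38%.
Senior notes: weight = 2892/13454.5 = 0.2149; after-tax cost = 3.32% × (1 − 22.6%) = 2.5697%.
Bank debt: weight = 2100/13454.5 = 0.1561; after-tax cost = 8.8% × (1 − 22.6%) = 6.8112%.
WACC = 0.5968 × 10.5000% + 0.0321 × 8.3800% + 0.2149 × 2.5697% + 0.1561 × 6.8112% = 8.1515%.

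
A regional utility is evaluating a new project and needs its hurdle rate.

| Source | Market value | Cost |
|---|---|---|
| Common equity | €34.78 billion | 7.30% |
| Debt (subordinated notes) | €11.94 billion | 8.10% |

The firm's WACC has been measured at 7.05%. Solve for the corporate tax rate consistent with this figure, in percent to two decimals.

Total capital V = 34.78 + 11.94 = 46.72.
Equity weight = 34.78/46.72 = 0.7444.
Subordinated notes weight = 11.94/46.72 = 0.2556.
Equity contribution = 0.7444 × 7.3% = 5.4344%.
Debt contribution must be 7.05% − 5.4344% = 1.6156%.
0.2556 × 8.1% × (1 − T) = 1.6156%  ⇒  (1 − T) = 0.7805.
T = 21.9534%.

21.95%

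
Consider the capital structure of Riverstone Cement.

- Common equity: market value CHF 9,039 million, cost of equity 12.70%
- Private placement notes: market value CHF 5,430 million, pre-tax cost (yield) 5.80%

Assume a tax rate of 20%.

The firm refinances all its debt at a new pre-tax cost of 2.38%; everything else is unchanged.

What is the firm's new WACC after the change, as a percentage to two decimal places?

8.65%

After the change:
Total capital V = 9039 + 5430 = 14469.
Equity: weight = 9039/14469 = 0.6247; cost = 12.7%.
Private placement notes: weight = 5430/14469 = 0.3753; after-tax cost = 2.38% × (1 − 20%) = 1.9040%.
WACC = 0.6247 × 12.7000% + 0.3753 × 1.9040% = 8.6484%.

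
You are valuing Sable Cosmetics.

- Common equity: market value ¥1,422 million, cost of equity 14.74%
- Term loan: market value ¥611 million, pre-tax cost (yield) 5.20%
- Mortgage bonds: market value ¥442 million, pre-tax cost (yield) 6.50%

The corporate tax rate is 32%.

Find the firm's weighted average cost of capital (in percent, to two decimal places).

Total capital V = 1422 + 611 + 442 = 2475.
Equity: weight = 1422/2475 = 0.5745; cost = 14.74%.
Term loan: weight = 611/2475 = 0.2469; after-tax cost = 5.2% × (1 − 32%) = 3.5360%.
Mortgage bonds: weight = 442/2475 = 0.1786; after-tax cost = 6.5% × (1 − 32%) = 4.4200%.
WACC = 0.5745 × 14.7400% + 0.2469 × 3.5360% + 0.1786 × 4.4200% = 10.1311%.

10.13%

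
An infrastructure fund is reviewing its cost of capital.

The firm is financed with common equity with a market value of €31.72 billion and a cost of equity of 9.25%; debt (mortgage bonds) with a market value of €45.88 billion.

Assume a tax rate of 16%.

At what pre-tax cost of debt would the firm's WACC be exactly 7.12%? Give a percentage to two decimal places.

6.72%

Total capital V = 31.72 + 45.88 = 77.6.
Equity weight = 31.72/77.6 = 0.4088.
Mortgage bonds weight = 45.88/77.6 = 0.5912.
Equity contribution = 0.4088 × 9.25% = 3.7811%.
Remaining for debt = 7.12% − 3.7811% = 3.3389%.
Rd × (1 − 16%) × 0.5912 = 3.3389%  ⇒  Rd = 6.7231%.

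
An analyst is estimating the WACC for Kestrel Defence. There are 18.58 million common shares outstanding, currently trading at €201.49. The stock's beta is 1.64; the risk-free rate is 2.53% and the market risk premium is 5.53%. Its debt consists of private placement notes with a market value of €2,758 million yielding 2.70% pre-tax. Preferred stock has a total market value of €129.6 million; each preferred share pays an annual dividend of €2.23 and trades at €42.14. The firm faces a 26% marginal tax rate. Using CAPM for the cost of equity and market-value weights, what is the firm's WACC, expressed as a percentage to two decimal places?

Cost of equity via CAPM: Re = 2.53% + 1.64 × 5.53% = 11.5992%.
Cost of preferred: Rp = 2.23 / 42.14 = 5.2919%.
Market value of equity E = 201.49 × 18.58m = 3743.6842m.
Total capital V = 3743.6842 + 129.6 + 2758 = 6631.2842.
Equity: weight = 3743.6842/6631.2842 = 0.5645; cost = 11.5992%.
Preferred: weight = 129.6/6631.2842 = 0.0195; cost = 5.2919%.
Private placement notes: weight = 2758/6631.2842 = 0.4159; after-tax cost = 2.7% × (1 − 26%) = 1.9980%.
WACC = 0.5645 × 11.5992% + 0.0195 × 5.2919% + 0.4159 × 1.9980% = 7.4827%.

7.48%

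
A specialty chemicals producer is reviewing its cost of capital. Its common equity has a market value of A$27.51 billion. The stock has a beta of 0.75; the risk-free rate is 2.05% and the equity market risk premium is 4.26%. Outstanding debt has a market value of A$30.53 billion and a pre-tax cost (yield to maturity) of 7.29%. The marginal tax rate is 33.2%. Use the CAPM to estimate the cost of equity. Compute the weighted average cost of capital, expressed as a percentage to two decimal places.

5.05%

Cost of equity via CAPM: Re = 2.05% + 0.75 × 4.26% = 5.2450%.
Total capital V = 27.51 + 30.53 = 58.04.
Equity: weight = 27.51/58.04 = 0.4740; cost = 5.245%.
Debt: weight = 30.53/58.04 = 0.5260; after-tax cost = 7.29% × (1 − 33.2%) = 4.8697%.
WACC = 0.4740 × 5.2450% + 0.5260 × 4.8697% = 5.0476%.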